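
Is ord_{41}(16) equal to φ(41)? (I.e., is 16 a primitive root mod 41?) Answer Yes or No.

No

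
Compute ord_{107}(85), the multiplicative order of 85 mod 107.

ord(85) | φ(107) = 107 − 1 = 106 = 2 · 53.
Divisors of 106: 1, 2, 53, 106.
Test each divisor d:
85^1 ≡ 85 (mod 107)
85^2 ≡ 56 (mod 107)
85^53 ≡ 1 (mod 107) ✓
The smallest such exponent is 53, so the order of 85 is 53.

53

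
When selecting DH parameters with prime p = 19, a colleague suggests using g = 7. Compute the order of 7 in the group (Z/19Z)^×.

3

Since 7 ∈ (Z/19Z)^×, its order divides φ(19) = 19 − 1 = 18 = 2 · 3^2.
Divisors of 18: 1, 2, 3, 6, 9, 18.
Evaluate successive powers at the divisors of 18:
7^1 ≡ 7 (mod 19)
7^2 ≡ 11 (mod 19)
7^3 ≡ 1 (mod 19) ✓
Therefore the multiplicative order of 7 modulo 19 is 3.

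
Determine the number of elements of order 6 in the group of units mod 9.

2

φ(9) = φ(3^2) = 3·(3−1) = 6 = 2 · 3.
Since (Z/9Z)^× is cyclic of order 6, the number of elements of order d is φ(d) when d | 6 and 0 otherwise.
6 = 2 · 3 divides 6, and φ(6) = 2.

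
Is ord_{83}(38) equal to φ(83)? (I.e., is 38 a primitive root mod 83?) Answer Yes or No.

No

φ(83) = 83 − 1 = 82 = 2 · 41.
An element g generates (Z/83Z)^× iff g^(82/q) ≢ 1 (mod 83) for each prime q ∈ {2, 41}.
38^41 ≡ 1 (mod 83)  [q = 2: ≡ 1 ✗]
38^2 ≡ 33 (mod 83)  [q = 41: ≢ 1 ✓]
38^41 ≡ 1 shows ord(38) | 41, strictly less than φ(83); not a primitive root.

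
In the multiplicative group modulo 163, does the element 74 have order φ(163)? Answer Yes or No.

No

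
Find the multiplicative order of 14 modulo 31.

By Lagrange's theorem, ord_31(14) divides φ(31) = 31 − 1 = 30 = 2 · 3 · 5.
Divisors of 30: 1, 2, 3, 5, 6, 10, 15, 30.
Compute 14^d (mod 31) for the divisors d until we hit 1:
14^1 ≡ 14 (mod 31)
14^2 ≡ 10 (mod 31)
14^3 ≡ 16 (mod 31)
14^5 ≡ 5 (mod 31)
14^6 ≡ 8 (mod 31)
14^10 ≡ 25 (mod 31)
14^15 ≡ 1 (mod 31) ✓
So ord_31(14) = 15.

15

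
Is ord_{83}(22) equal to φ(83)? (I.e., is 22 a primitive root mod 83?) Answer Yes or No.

φ(83) = 83 − 1 = 82 = 2 · 41.
Test 22^(82/q) mod 83 for each prime factor q of 82:
22^41 ≡ 82 (mod 83)  [q = 2: ≢ 1 ✓]
22^2 ≡ 69 (mod 83)  [q = 41: ≢ 1 ✓]
Every test exponent gives a nontrivial residue, hence 22 generates the full group.

Yes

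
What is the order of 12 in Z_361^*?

The order of 12 must divide φ(361) = φ(19^2) = 19·(19−1) = 342 = 2 · 3^2 · 19.
Divisors of 342: 1, 2, 3, 6, 9, 18, 19, 38, 57, 114, 171, 342.
Compute 12^d (mod 361) for the divisors d until we hit 1:
12^1 ≡ 12
12^2 ≡ 144
12^3 ≡ 284
12^6 ≡ 153
12^9 ≡ 132
12^18 ≡ 96
12^19 ≡ 69
12^38 ≡ 68
12^57 ≡ 360
12^114 ≡ 1
So ord_361(12) = 114.

114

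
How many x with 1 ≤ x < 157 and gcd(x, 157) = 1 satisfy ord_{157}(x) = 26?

12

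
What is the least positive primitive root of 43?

φ(43) = 43 − 1 = 42 = 2 · 3 · 7.
Test candidates g = 2, 3, … against the prime factors q ∈ {2, 3, 7} of φ(43): g is a generator iff g^(42/q) ≢ 1 for every such q.
g = 2: 2^21 ≡ 42; 2^14 ≡ 1 — hits 1, so not a primitive root.
g = 3: 3^21 ≡ 42; 3^14 ≡ 36; 3^6 ≡ 41 — none is 1, so 3 is a primitive root.
So 3 is the smallest generator of (Z/43Z)^×.

3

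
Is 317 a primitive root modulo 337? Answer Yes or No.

Yes

φ(337) = 337 − 1 = 336 = 2^4 · 3 · 7.
An element g generates (Z/337Z)^× iff g^(336/q) ≢ 1 (mod 337) for each prime q ∈ {2, 3, 7}.
317^168 ≡ 336 (mod 337)  [q = 2: ≢ 1 ✓]
317^112 ≡ 208 (mod 337)  [q = 3: ≢ 1 ✓]
317^48 ≡ 79 (mod 337)  [q = 7: ≢ 1 ✓]
Every test exponent gives a nontrivial residue, hence 317 generates the full group.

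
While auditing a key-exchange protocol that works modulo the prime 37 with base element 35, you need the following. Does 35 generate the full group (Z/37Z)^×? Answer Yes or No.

φ(37) = 37 − 1 = 36 = 2^2 · 3^2.
It suffices to check that the order of 35 is not a proper divisor of 36: compute 35^(36/q) for q ∈ {2, 3}.
35^18 ≡ 36 (mod 37)  [q = 2: ≢ 1 ✓]
35^12 ≡ 26 (mod 37)  [q = 3: ≢ 1 ✓]
Every test exponent gives a nontrivial residue, hence 35 generates the full group.

Yes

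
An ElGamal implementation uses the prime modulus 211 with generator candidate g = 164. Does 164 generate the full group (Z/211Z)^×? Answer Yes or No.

Yes

φ(211) = 211 − 1 = 210 = 2 · 3 · 5 · 7.
It suffices to check that the order of 164 is not a proper divisor of 210: compute 164^(210/q) for q ∈ {2, 3, 5, 7}.
164^105 ≡ 210 (mod 211)  [q = 2: ≢ 1 ✓]
164^70 ≡ 196 (mod 211)  [q = 3: ≢ 1 ✓]
164^42 ≡ 71 (mod 211)  [q = 5: ≢ 1 ✓]
164^30 ≡ 199 (mod 211)  [q = 7: ≢ 1 ✓]
All checks pass, so 164 has order 210 and is a primitive root modulo 211.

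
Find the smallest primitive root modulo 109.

6

φ(109) = 109 − 1 = 108 = 2^2 · 3^3.
g is a primitive root iff g^(108/q) ≢ 1 (mod 109) for each prime q ∈ {2, 3}.
g = 2: 2^54 ≡ 108; 2^36 ≡ 1 — hits 1, so not a primitive root.
g = 3: 3^54 ≡ 1 — hits 1, so not a primitive root.
g = 4: 4^54 ≡ 1 — hits 1, so not a primitive root.
g = 5: 5^54 ≡ 1 — hits 1, so not a primitive root.
g = 6: 6^54 ≡ 108; 6^36 ≡ 63 — none is 1, so 6 is a primitive root.
So 6 is the smallest generator of (Z/109Z)^×.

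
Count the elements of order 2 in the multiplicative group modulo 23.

1

φ(23) = 23 − 1 = 22 = 2 · 11.
(Z/23Z)^× is cyclic (|G| = 22); a cyclic group of order m has exactly φ(d) elements of each order d | m, and none otherwise.
2 | 22, and φ(2) = 2 − 1 = 1.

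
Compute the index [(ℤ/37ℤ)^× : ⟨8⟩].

Since 8 ∈ (Z/37Z)^×, its order divides φ(37) = 37 − 1 = 36 = 2^2 · 3^2.
Divisors of 36: 1, 2, 3, 4, 6, 9, 12, 18, 36.
Check 8^d mod 37 for each divisor in increasing order:
8^1 ≡ 8 (mod 37)
8^2 ≡ 27 (mod 37)
8^3 ≡ 31 (mod 37)
8^4 ≡ 26 (mod 37)
8^6 ≡ 36 (mod 37)
8^9 ≡ 6 (mod 37)
8^12 ≡ 1 (mod 37) ✓
The order of 8 is 12, so the subgroup it generates has 12 elements.
The index is φ(37) / ord(8) = 36 / 12 = 3.

3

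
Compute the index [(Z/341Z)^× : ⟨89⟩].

The order of 89 must divide φ(341) = φ(11·31) = (11−1)·(31−1) = 10·30 = 300 = 2^2 · 3 · 5^2.
Divisors of 300: 1, 2, 3, 4, 5, 6, 10, 12, 15, 20, 25, 30, 50, 60, 75, 100, 150, 300.
Evaluate successive powers at the divisors of 300:
89^1 ≡ 89 (mod 341)
89^2 ≡ 78 (mod 341)
89^3 ≡ 122 (mod 341)
89^4 ≡ 287 (mod 341)
89^5 ≡ 309 (mod 341)
89^6 ≡ 221 (mod 341)
89^10 ≡ 1 (mod 341) ✓
Thus |⟨89⟩| = ord(89) = 10.
[(Z/341Z)^× : ⟨89⟩] = 300/10 = 30.

30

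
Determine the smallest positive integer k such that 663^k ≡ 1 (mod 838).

Since 663 ∈ (Z/838Z)^×, its order divides φ(838) = φ(2)·φ(419) = 1·418 = 418 = 2 · 11 · 19.
Divisors of 418: 1, 2, 11, 19, 22, 38, 209, 418.
Compute 663^d (mod 838) for the divisors d until we hit 1:
663^1 ≡ 663
663^2 ≡ 457
663^11 ≡ 731
663^19 ≡ 825
663^22 ≡ 555
663^38 ≡ 169
663^209 ≡ 837
663^418 ≡ 1
Hence ord(663) = 418.

418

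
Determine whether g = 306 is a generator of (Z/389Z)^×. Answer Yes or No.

Yes

φ(389) = 389 − 1 = 388 = 2^2 · 97.
It suffices to check that the order of 306 is not a proper divisor of 388: compute 306^(388/q) for q ∈ {2, 97}.
306^194 ≡ 388 (mod 389)  [q = 2: ≢ 1 ✓]
306^4 ≡ 321 (mod 389)  [q = 97: ≢ 1 ✓]
Every test exponent gives a nontrivial residue, hence 306 generates the full group.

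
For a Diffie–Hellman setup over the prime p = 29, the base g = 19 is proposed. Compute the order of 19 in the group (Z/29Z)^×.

Since 19 ∈ (Z/29Z)^×, its order divides φ(29) = 29 − 1 = 28 = 2^2 · 7.
Divisors of 28: 1, 2, 4, 7, 14, 28.
Check 19^d mod 29 for each divisor in increasing order:
19^1 ≡ 19 (mod 29)
19^2 ≡ 13 (mod 29)
19^4 ≡ 24 (mod 29)
19^7 ≡ 12 (mod 29)
19^14 ≡ 28 (mod 29)
19^28 ≡ 1 (mod 29) ✓
Therefore the multiplicative order of 19 modulo 29 is 28.

28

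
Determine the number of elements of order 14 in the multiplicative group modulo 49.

6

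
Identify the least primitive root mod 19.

φ(19) = 19 − 1 = 18 = 2 · 3^2.
Test candidates g = 2, 3, … against the prime factors q ∈ {2, 3} of φ(19): g is a generator iff g^(18/q) ≢ 1 for every such q.
g = 2: 2^9 ≡ 18; 2^6 ≡ 7 — none is 1, so 2 is a primitive root.
Hence the least primitive root of 19 is 2.

2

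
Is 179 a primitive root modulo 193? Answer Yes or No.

No

φ(193) = 193 − 1 = 192 = 2^6 · 3.
An element g generates (Z/193Z)^× iff g^(192/q) ≢ 1 (mod 193) for each prime q ∈ {2, 3}.
179^96 ≡ 1 (mod 193)  [q = 2: ≡ 1 ✗]
179^64 ≡ 1 (mod 193)  [q = 3: ≡ 1 ✗]
Since 179^96 ≡ 1, the order of 179 divides 96 < 192, so 179 is not a primitive root.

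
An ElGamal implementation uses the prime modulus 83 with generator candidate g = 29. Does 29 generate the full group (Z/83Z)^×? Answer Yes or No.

φ(83) = 83 − 1 = 82 = 2 · 41.
It suffices to check that the order of 29 is not a proper divisor of 82: compute 29^(82/q) for q ∈ {2, 41}.
29^41 ≡ 1 (mod 83)  [q = 2: ≡ 1 ✗]
29^2 ≡ 11 (mod 83)  [q = 41: ≢ 1 ✓]
Since 29^41 ≡ 1, the order of 29 divides 41 < 82, so 29 is not a primitive root.

No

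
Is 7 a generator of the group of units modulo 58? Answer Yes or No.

No

φ(58) = φ(2)·φ(29) = 1·28 = 28 = 2^2 · 7.
7 is a primitive root mod 58 iff 7^(φ(58)/q) ≢ 1 for every prime q | φ(58), i.e. q ∈ {2, 7}.
7^14 ≡ 1 (mod 58)  [q = 2: ≡ 1 ✗]
7^4 ≡ 23 (mod 58)  [q = 7: ≢ 1 ✓]
Since 7^14 ≡ 1, the order of 7 divides 14 < 28, so 7 is not a primitive root.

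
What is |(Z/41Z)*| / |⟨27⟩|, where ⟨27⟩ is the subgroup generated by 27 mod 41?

5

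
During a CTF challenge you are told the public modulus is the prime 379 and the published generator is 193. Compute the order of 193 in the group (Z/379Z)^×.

By Lagrange's theorem, ord_379(193) divides φ(379) = 379 − 1 = 378 = 2 · 3^3 · 7.
Divisors of 378: 1, 2, 3, 6, 7, 9, 14, 18, 21, 27, 42, 54, 63, 126, 189, 378.
Check 193^d mod 379 for each divisor in increasing order:
193^1 ≡ 193 (mod 379)
193^2 ≡ 107 (mod 379)
193^3 ≡ 185 (mod 379)
193^6 ≡ 115 (mod 379)
193^7 ≡ 213 (mod 379)
193^9 ≡ 51 (mod 379)
193^14 ≡ 268 (mod 379)
193^18 ≡ 327 (mod 379)
193^21 ≡ 234 (mod 379)
193^27 ≡ 1 (mod 379) ✓
Hence ord(193) = 27.

27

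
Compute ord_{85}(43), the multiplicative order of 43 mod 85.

8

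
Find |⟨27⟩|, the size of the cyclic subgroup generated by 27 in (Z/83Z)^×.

ord(27) | φ(83) = 83 − 1 = 82 = 2 · 41.
Divisors of 82: 1, 2, 41, 82.
Evaluate successive powers at the divisors of 82:
27^1 ≡ 27 (mod 83)
27^2 ≡ 65 (mod 83)
27^41 ≡ 1 (mod 83) ✓
The smallest such exponent is 41, so the order of 27 is 41.

41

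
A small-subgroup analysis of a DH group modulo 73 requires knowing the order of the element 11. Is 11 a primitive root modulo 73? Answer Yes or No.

φ(73) = 73 − 1 = 72 = 2^3 · 3^2.
11 is a primitive root mod 73 iff 11^(φ(73)/q) ≢ 1 for every prime q | φ(73), i.e. q ∈ {2, 3}.
11^36 ≡ 72 (mod 73)  [q = 2: ≢ 1 ✓]
11^24 ≡ 8 (mod 73)  [q = 3: ≢ 1 ✓]
Every test exponent gives a nontrivial residue, hence 11 generates the full group.

Yes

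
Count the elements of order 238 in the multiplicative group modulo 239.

φ(239) = 239 − 1 = 238 = 2 · 7 · 17.
Since (Z/239Z)^× is cyclic of order 238, the number of elements of order d is φ(d) when d | 238 and 0 otherwise.
238 = 2 · 7 · 17 divides 238, and φ(238) = 96.

96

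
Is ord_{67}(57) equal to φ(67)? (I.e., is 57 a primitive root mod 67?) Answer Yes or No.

Yes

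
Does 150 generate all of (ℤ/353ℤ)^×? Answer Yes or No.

φ(353) = 353 − 1 = 352 = 2^5 · 11.
Test 150^(352/q) mod 353 for each prime factor q of 352:
150^176 ≡ 352 (mod 353)  [q = 2: ≢ 1 ✓]
150^32 ≡ 185 (mod 353)  [q = 11: ≢ 1 ✓]
Every test exponent gives a nontrivial residue, hence 150 generates the full group.

Yes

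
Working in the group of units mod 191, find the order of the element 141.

Since 141 ∈ (Z/191Z)^×, its order divides φ(191) = 191 − 1 = 190 = 2 · 5 · 19.
Divisors of 190: 1, 2, 5, 10, 19, 38, 95, 190.
Compute 141^d (mod 191) for the divisors d until we hit 1:
141^1 ≡ 141
141^2 ≡ 17
141^5 ≡ 66
141^10 ≡ 154
141^19 ≡ 7
141^38 ≡ 49
141^95 ≡ 190
141^190 ≡ 1
So ord_191(141) = 190.

190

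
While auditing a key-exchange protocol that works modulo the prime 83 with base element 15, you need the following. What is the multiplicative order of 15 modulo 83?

82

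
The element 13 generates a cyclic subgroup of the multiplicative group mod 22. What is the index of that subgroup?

1

By Lagrange's theorem, ord_22(13) divides φ(22) = φ(2)·φ(11) = 1·10 = 10 = 2 · 5.
Divisors of 10: 1, 2, 5, 10.
Test each divisor d:
13^1 ≡ 13 (mod 22)
13^2 ≡ 15 (mod 22)
13^5 ≡ 21 (mod 22)
13^10 ≡ 1 (mod 22) ✓
The order of 13 is 10, so the subgroup it generates has 10 elements.
The index is φ(22) / ord(13) = 10 / 10 = 1.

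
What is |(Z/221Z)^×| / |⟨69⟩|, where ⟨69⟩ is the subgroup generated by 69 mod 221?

32

The order of 69 must divide φ(221) = φ(13·17) = (13−1)·(17−1) = 12·16 = 192 = 2^6 · 3.
Divisors of 192: 1, 2, 3, 4, 6, 8, 12, 16, 24, 32, 48, 64, 96, 192.
Check 69^d mod 221 for each divisor in increasing order:
69^1 ≡ 69 (mod 221)
69^2 ≡ 120 (mod 221)
69^3 ≡ 103 (mod 221)
69^4 ≡ 35 (mod 221)
69^6 ≡ 1 (mod 221) ✓
The order of 69 is 6, so the subgroup it generates has 6 elements.
[(Z/221Z)^× : ⟨69⟩] = 192/6 = 32.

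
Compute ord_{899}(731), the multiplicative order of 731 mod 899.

210

By Lagrange's theorem, ord_899(731) divides φ(899) = φ(29·31) = (29−1)·(31−1) = 28·30 = 840 = 2^3 · 3 · 5 · 7.
Divisors of 840: 1, 2, 3, 4, 5, 6, 7, 8, 10, 12, 14, 15, 20, 21, 24, 28, 30, 35, 40, 42, 56, 60, 70, 84, 105, 120, 140, 168, 210, 280, 420, 840.
Evaluate successive powers at the divisors of 840:
731^1 ≡ 731 (mod 899)
731^2 ≡ 355 (mod 899)
731^3 ≡ 593 (mod 899)
731^4 ≡ 165 (mod 899)
731^5 ≡ 149 (mod 899)
731^6 ≡ 140 (mod 899)
731^7 ≡ 753 (mod 899)
731^8 ≡ 255 (mod 899)
731^10 ≡ 625 (mod 899)
731^12 ≡ 721 (mod 899)
731^14 ≡ 639 (mod 899)
731^15 ≡ 528 (mod 899)
731^20 ≡ 459 (mod 899)
731^21 ≡ 202 (mod 899)
731^24 ≡ 219 (mod 899)
731^28 ≡ 175 (mod 899)
731^30 ≡ 94 (mod 899)
731^35 ≡ 521 (mod 899)
731^40 ≡ 315 (mod 899)
731^42 ≡ 349 (mod 899)
731^56 ≡ 59 (mod 899)
731^60 ≡ 745 (mod 899)
731^70 ≡ 842 (mod 899)
731^84 ≡ 436 (mod 899)
731^105 ≡ 869 (mod 899)
731^120 ≡ 342 (mod 899)
731^140 ≡ 552 (mod 899)
731^168 ≡ 407 (mod 899)
731^210 ≡ 1 (mod 899) ✓
The smallest such exponent is 210, so the order of 731 is 210.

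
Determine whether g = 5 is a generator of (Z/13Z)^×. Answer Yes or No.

No

φ(13) = 13 − 1 = 12 = 2^2 · 3.
Test 5^(12/q) mod 13 for each prime factor q of 12:
5^6 ≡ 12 (mod 13)  [q = 2: ≢ 1 ✓]
5^4 ≡ 1 (mod 13)  [q = 3: ≡ 1 ✗]
Since 5^4 ≡ 1, the order of 5 divides 4 < 12, so 5 is not a primitive root.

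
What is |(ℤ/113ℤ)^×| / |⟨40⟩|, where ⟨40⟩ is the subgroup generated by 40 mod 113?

Since 40 ∈ (Z/113Z)^×, its order divides φ(113) = 113 − 1 = 112 = 2^4 · 7.
Divisors of 112: 1, 2, 4, 7, 8, 14, 16, 28, 56, 112.
Check 40^d mod 113 for each divisor in increasing order:
40^1 ≡ 40 (mod 113)
40^2 ≡ 18 (mod 113)
40^4 ≡ 98 (mod 113)
40^7 ≡ 48 (mod 113)
40^8 ≡ 112 (mod 113)
40^14 ≡ 44 (mod 113)
40^16 ≡ 1 (mod 113) ✓
Thus |⟨40⟩| = ord(40) = 16.
[(Z/113Z)^× : ⟨40⟩] = 112/16 = 7.

7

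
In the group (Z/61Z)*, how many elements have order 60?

16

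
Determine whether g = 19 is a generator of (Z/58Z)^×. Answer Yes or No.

φ(58) = φ(2)·φ(29) = 1·28 = 28 = 2^2 · 7.
An element g generates (Z/58Z)^× iff g^(28/q) ≢ 1 (mod 58) for each prime q ∈ {2, 7}.
19^14 ≡ 57 (mod 58)  [q = 2: ≢ 1 ✓]
19^4 ≡ 53 (mod 58)  [q = 7: ≢ 1 ✓]
All checks pass, so 19 has order 28 and is a primitive root modulo 58.

Yes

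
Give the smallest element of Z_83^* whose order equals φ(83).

2

φ(83) = 83 − 1 = 82 = 2 · 41.
g is a primitive root iff g^(82/q) ≢ 1 (mod 83) for each prime q ∈ {2, 41}.
g = 2: 2^41 ≡ 82; 2^2 ≡ 4 — none is 1, so 2 is a primitive root.
The smallest primitive root modulo 83 is 2.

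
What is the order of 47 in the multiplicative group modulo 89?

By Lagrange's theorem, ord_89(47) divides φ(89) = 89 − 1 = 88 = 2^3 · 11.
Divisors of 88: 1, 2, 4, 8, 11, 22, 44, 88.
Check 47^d mod 89 for each divisor in increasing order:
47^1 ≡ 47
47^2 ≡ 73
47^4 ≡ 78
47^8 ≡ 32
47^11 ≡ 55
47^22 ≡ 88
47^44 ≡ 1
So ord_89(47) = 44.

44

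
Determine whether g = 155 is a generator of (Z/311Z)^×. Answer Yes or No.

Yes

φ(311) = 311 − 1 = 310 = 2 · 5 · 31.
Test 155^(310/q) mod 311 for each prime factor q of 310:
155^155 ≡ 310 (mod 311)  [q = 2: ≢ 1 ✓]
155^62 ≡ 6 (mod 311)  [q = 5: ≢ 1 ✓]
155^10 ≡ 270 (mod 311)  [q = 31: ≢ 1 ✓]
Every test exponent gives a nontrivial residue, hence 155 generates the full group.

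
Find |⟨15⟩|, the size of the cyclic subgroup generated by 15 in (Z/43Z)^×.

21

By Lagrange's theorem, ord_43(15) divides φ(43) = 43 − 1 = 42 = 2 · 3 · 7.
Divisors of 42: 1, 2, 3, 6, 7, 14, 21, 42.
Test each divisor d:
15^1 ≡ 15
15^2 ≡ 10
15^3 ≡ 21
15^6 ≡ 11
15^7 ≡ 36
15^14 ≡ 6
15^21 ≡ 1
Therefore the multiplicative order of 15 modulo 43 is 21.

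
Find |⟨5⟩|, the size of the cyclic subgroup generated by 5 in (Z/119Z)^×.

By Lagrange's theorem, ord_119(5) divides φ(119) = φ(7·17) = (7−1)·(17−1) = 6·16 = 96 = 2^5 · 3.
Divisors of 96: 1, 2, 3, 4, 6, 8, 12, 16, 24, 32, 48, 96.
Check 5^d mod 119 for each divisor in increasing order:
5^1 ≡ 5
5^2 ≡ 25
5^3 ≡ 6
5^4 ≡ 30
5^6 ≡ 36
5^8 ≡ 67
5^12 ≡ 106
5^16 ≡ 86
5^24 ≡ 50
5^32 ≡ 18
5^48 ≡ 1
The smallest such exponent is 48, so the order of 5 is 48.

48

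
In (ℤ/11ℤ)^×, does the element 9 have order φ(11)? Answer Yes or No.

φ(11) = 11 − 1 = 10 = 2 · 5.
Test 9^(10/q) mod 11 for each prime factor q of 10:
9^5 ≡ 1 (mod 11)  [q = 2: ≡ 1 ✗]
9^2 ≡ 4 (mod 11)  [q = 5: ≢ 1 ✓]
Since 9^5 ≡ 1, the order of 9 divides 5 < 10, so 9 is not a primitive root.

No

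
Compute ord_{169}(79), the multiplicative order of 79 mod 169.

13

ord(79) | φ(169) = φ(13^2) = 13·(13−1) = 156 = 2^2 · 3 · 13.
Divisors of 156: 1, 2, 3, 4, 6, 12, 13, 26, 39, 52, 78, 156.
Check 79^d mod 169 for each divisor in increasing order:
79^1 ≡ 79 (mod 169)
79^2 ≡ 157 (mod 169)
79^3 ≡ 66 (mod 169)
79^4 ≡ 144 (mod 169)
79^6 ≡ 131 (mod 169)
79^12 ≡ 92 (mod 169)
79^13 ≡ 1 (mod 169) ✓
Hence ord(79) = 13.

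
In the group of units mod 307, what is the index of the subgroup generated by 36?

6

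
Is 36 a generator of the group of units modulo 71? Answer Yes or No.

No

φ(71) = 71 − 1 = 70 = 2 · 5 · 7.
It suffices to check that the order of 36 is not a proper divisor of 70: compute 36^(70/q) for q ∈ {2, 5, 7}.
36^35 ≡ 1 (mod 71)  [q = 2: ≡ 1 ✗]
36^14 ≡ 25 (mod 71)  [q = 5: ≢ 1 ✓]
36^10 ≡ 45 (mod 71)  [q = 7: ≢ 1 ✓]
36^35 ≡ 1 shows ord(36) | 35, strictly less than φ(71); not a primitive root.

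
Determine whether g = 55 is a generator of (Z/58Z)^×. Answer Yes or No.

Yes

φ(58) = φ(2)·φ(29) = 1·28 = 28 = 2^2 · 7.
55 is a primitive root mod 58 iff 55^(φ(58)/q) ≢ 1 for every prime q | φ(58), i.e. q ∈ {2, 7}.
55^14 ≡ 57 (mod 58)  [q = 2: ≢ 1 ✓]
55^4 ≡ 23 (mod 58)  [q = 7: ≢ 1 ✓]
None equal 1, so ord_58(55) = 28: 55 is a primitive root.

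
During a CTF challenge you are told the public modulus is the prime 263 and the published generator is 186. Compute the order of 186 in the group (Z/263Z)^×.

131

Since 186 ∈ (Z/263Z)^×, its order divides φ(263) = 263 − 1 = 262 = 2 · 131.
Divisors of 262: 1, 2, 131, 262.
Evaluate successive powers at the divisors of 262:
186^1 ≡ 186
186^2 ≡ 143
186^131 ≡ 1
Hence ord(186) = 131.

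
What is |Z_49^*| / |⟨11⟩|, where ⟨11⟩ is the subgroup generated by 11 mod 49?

2

The order of 11 must divide φ(49) = φ(7^2) = 7·(7−1) = 42 = 2 · 3 · 7.
Divisors of 42: 1, 2, 3, 6, 7, 14, 21, 42.
Evaluate successive powers at the divisors of 42:
11^1 ≡ 11 (mod 49)
11^2 ≡ 23 (mod 49)
11^3 ≡ 8 (mod 49)
11^6 ≡ 15 (mod 49)
11^7 ≡ 18 (mod 49)
11^14 ≡ 30 (mod 49)
11^21 ≡ 1 (mod 49) ✓
Thus |⟨11⟩| = ord(11) = 21.
The index is φ(49) / ord(11) = 42 / 21 = 2.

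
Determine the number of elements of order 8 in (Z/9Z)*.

0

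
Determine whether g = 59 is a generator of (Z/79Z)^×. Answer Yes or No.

Yes

φ(79) = 79 − 1 = 78 = 2 · 3 · 13.
It suffices to check that the order of 59 is not a proper divisor of 78: compute 59^(78/q) for q ∈ {2, 3, 13}.
59^39 ≡ 78 (mod 79)  [q = 2: ≢ 1 ✓]
59^26 ≡ 23 (mod 79)  [q = 3: ≢ 1 ✓]
59^6 ≡ 46 (mod 79)  [q = 13: ≢ 1 ✓]
None equal 1, so ord_79(59) = 78: 59 is a primitive root.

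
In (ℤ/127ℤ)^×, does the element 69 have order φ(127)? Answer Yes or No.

No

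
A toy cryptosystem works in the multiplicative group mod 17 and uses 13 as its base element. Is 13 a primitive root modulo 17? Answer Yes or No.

No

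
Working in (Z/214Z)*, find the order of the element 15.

106

Since 15 ∈ (Z/214Z)^×, its order divides φ(214) = φ(2)·φ(107) = 1·106 = 106 = 2 · 53.
Divisors of 106: 1, 2, 53, 106.
Check 15^d mod 214 for each divisor in increasing order:
15^1 ≡ 15 (mod 214)
15^2 ≡ 11 (mod 214)
15^53 ≡ 213 (mod 214)
15^106 ≡ 1 (mod 214) ✓
So ord_214(15) = 106.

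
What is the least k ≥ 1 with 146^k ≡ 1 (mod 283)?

282

By Lagrange's theorem, ord_283(146) divides φ(283) = 283 − 1 = 282 = 2 · 3 · 47.
Divisors of 282: 1, 2, 3, 6, 47, 94, 141, 282.
Evaluate successive powers at the divisors of 282:
146^1 ≡ 146 (mod 283)
146^2 ≡ 91 (mod 283)
146^3 ≡ 268 (mod 283)
146^6 ≡ 225 (mod 283)
146^47 ≡ 45 (mod 283)
146^94 ≡ 44 (mod 283)
146^141 ≡ 282 (mod 283)
146^282 ≡ 1 (mod 283) ✓
Hence ord(146) = 282.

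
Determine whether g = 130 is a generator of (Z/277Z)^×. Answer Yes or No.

φ(277) = 277 − 1 = 276 = 2^2 · 3 · 23.
130 is a primitive root mod 277 iff 130^(φ(277)/q) ≢ 1 for every prime q | φ(277), i.e. q ∈ {2, 3, 23}.
130^138 ≡ 1 (mod 277)  [q = 2: ≡ 1 ✗]
130^92 ≡ 116 (mod 277)  [q = 3: ≢ 1 ✓]
130^12 ≡ 175 (mod 277)  [q = 23: ≢ 1 ✓]
The check at q = 2 fails, so 130 generates a proper subgroup.

No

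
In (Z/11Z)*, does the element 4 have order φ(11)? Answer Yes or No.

No

φ(11) = 11 − 1 = 10 = 2 · 5.
It suffices to check that the order of 4 is not a proper divisor of 10: compute 4^(10/q) for q ∈ {2, 5}.
4^5 ≡ 1 (mod 11)  [q = 2: ≡ 1 ✗]
4^2 ≡ 5 (mod 11)  [q = 5: ≢ 1 ✓]
4^5 ≡ 1 shows ord(4) | 5, strictly less than φ(11); not a primitive root.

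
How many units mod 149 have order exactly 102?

φ(149) = 149 − 1 = 148 = 2^2 · 37.
(Z/149Z)^× is cyclic (|G| = 148); a cyclic group of order m has exactly φ(d) elements of each order d | m, and none otherwise.
102 does not divide 148, so no element of (Z/149Z)^× has order 102.

0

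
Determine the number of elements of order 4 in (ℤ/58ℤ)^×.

2

φ(58) = φ(2)·φ(29) = 1·28 = 28 = 2^2 · 7.
Since (Z/58Z)^× is cyclic of order 28, the number of elements of order d is φ(d) when d | 28 and 0 otherwise.
4 = 2^2 divides 28, and φ(4) = 2.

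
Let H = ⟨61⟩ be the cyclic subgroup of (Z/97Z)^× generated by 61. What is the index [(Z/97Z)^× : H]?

The order of 61 must divide φ(97) = 97 − 1 = 96 = 2^5 · 3.
Divisors of 96: 1, 2, 3, 4, 6, 8, 12, 16, 24, 32, 48, 96.
Test each divisor d:
61^1 ≡ 61 (mod 97)
61^2 ≡ 35 (mod 97)
61^3 ≡ 1 (mod 97) ✓
Thus |⟨61⟩| = ord(61) = 3.
The index is φ(97) / ord(61) = 96 / 3 = 32.

32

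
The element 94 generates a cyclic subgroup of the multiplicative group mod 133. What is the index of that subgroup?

By Lagrange's theorem, ord_133(94) divides φ(133) = φ(7·19) = (7−1)·(19−1) = 6·18 = 108 = 2^2 · 3^3.
Divisors of 108: 1, 2, 3, 4, 6, 9, 12, 18, 27, 36, 54, 108.
Test each divisor d:
94^1 ≡ 94
94^2 ≡ 58
94^3 ≡ 132
94^4 ≡ 39
94^6 ≡ 1
So ord_133(94) = 6, hence |⟨94⟩| = 6.
The index is φ(133) / ord(94) = 108 / 6 = 18.

18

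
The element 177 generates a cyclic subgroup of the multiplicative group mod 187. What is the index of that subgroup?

10

ord(177) | φ(187) = φ(11·17) = (11−1)·(17−1) = 10·16 = 160 = 2^5 · 5.
Divisors of 160: 1, 2, 4, 5, 8, 10, 16, 20, 32, 40, 80, 160.
Test each divisor d:
177^1 ≡ 177 (mod 187)
177^2 ≡ 100 (mod 187)
177^4 ≡ 89 (mod 187)
177^5 ≡ 45 (mod 187)
177^8 ≡ 67 (mod 187)
177^10 ≡ 155 (mod 187)
177^16 ≡ 1 (mod 187) ✓
So ord_187(177) = 16, hence |⟨177⟩| = 16.
[(Z/187Z)^× : ⟨177⟩] = 160/16 = 10.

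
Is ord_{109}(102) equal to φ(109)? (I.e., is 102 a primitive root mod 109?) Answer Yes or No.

φ(109) = 109 − 1 = 108 = 2^2 · 3^3.
It suffices to check that the order of 102 is not a proper divisor of 108: compute 102^(108/q) for q ∈ {2, 3}.
102^54 ≡ 1 (mod 109)  [q = 2: ≡ 1 ✗]
102^36 ≡ 63 (mod 109)  [q = 3: ≢ 1 ✓]
The check at q = 2 fails, so 102 generates a proper subgroup.

No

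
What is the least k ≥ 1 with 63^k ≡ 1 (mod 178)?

88

By Lagrange's theorem, ord_178(63) divides φ(178) = φ(2)·φ(89) = 1·88 = 88 = 2^3 · 11.
Divisors of 88: 1, 2, 4, 8, 11, 22, 44, 88.
Compute 63^d (mod 178) for the divisors d until we hit 1:
63^1 ≡ 63 (mod 178)
63^2 ≡ 53 (mod 178)
63^4 ≡ 139 (mod 178)
63^8 ≡ 97 (mod 178)
63^11 ≡ 101 (mod 178)
63^22 ≡ 55 (mod 178)
63^44 ≡ 177 (mod 178)
63^88 ≡ 1 (mod 178) ✓
Therefore the multiplicative order of 63 modulo 178 is 88.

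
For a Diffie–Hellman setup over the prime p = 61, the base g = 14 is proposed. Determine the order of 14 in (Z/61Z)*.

6

By Lagrange's theorem, ord_61(14) divides φ(61) = 61 − 1 = 60 = 2^2 · 3 · 5.
Divisors of 60: 1, 2, 3, 4, 5, 6, 10, 12, 15, 20, 30, 60.
Evaluate successive powers at the divisors of 60:
14^1 ≡ 14 (mod 61)
14^2 ≡ 13 (mod 61)
14^3 ≡ 60 (mod 61)
14^4 ≡ 47 (mod 61)
14^5 ≡ 48 (mod 61)
14^6 ≡ 1 (mod 61) ✓
The smallest such exponent is 6, so the order of 14 is 6.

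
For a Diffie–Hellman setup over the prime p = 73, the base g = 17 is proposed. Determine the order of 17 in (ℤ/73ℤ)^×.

24

Since 17 ∈ (Z/73Z)^×, its order divides φ(73) = 73 − 1 = 72 = 2^3 · 3^2.
Divisors of 72: 1, 2, 3, 4, 6, 8, 9, 12, 18, 24, 36, 72.
Test each divisor d:
17^1 ≡ 17
17^2 ≡ 70
17^3 ≡ 22
17^4 ≡ 9
17^6 ≡ 46
17^8 ≡ 8
17^9 ≡ 63
17^12 ≡ 72
17^18 ≡ 27
17^24 ≡ 1
The smallest such exponent is 24, so the order of 17 is 24.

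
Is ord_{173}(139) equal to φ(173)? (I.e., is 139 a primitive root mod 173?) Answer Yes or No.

φ(173) = 173 − 1 = 172 = 2^2 · 43.
139 is a primitive root mod 173 iff 139^(φ(173)/q) ≢ 1 for every prime q | φ(173), i.e. q ∈ {2, 43}.
139^86 ≡ 1 (mod 173)  [q = 2: ≡ 1 ✗]
139^4 ≡ 84 (mod 173)  [q = 43: ≢ 1 ✓]
Since 139^86 ≡ 1, the order of 139 divides 86 < 172, so 139 is not a primitive root.

No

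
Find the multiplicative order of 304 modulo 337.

The order of 304 must divide φ(337) = 337 − 1 = 336 = 2^4 · 3 · 7.
Divisors of 336: 1, 2, 3, 4, 6, 7, 8, 12, 14, 16, 21, 24, 28, 42, 48, 56, 84, 112, 168, 336.
Compute 304^d (mod 337) for the divisors d until we hit 1:
304^1 ≡ 304 (mod 337)
304^2 ≡ 78 (mod 337)
304^3 ≡ 122 (mod 337)
304^4 ≡ 18 (mod 337)
304^6 ≡ 56 (mod 337)
304^7 ≡ 174 (mod 337)
304^8 ≡ 324 (mod 337)
304^12 ≡ 103 (mod 337)
304^14 ≡ 283 (mod 337)
304^16 ≡ 169 (mod 337)
304^21 ≡ 40 (mod 337)
304^24 ≡ 162 (mod 337)
304^28 ≡ 220 (mod 337)
304^42 ≡ 252 (mod 337)
304^48 ≡ 295 (mod 337)
304^56 ≡ 209 (mod 337)
304^84 ≡ 148 (mod 337)
304^112 ≡ 208 (mod 337)
304^168 ≡ 336 (mod 337)
304^336 ≡ 1 (mod 337) ✓
Therefore the multiplicative order of 304 modulo 337 is 336.

336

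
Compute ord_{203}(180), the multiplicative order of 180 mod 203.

42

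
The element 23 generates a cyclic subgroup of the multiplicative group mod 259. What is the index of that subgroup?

18

The order of 23 must divide φ(259) = φ(7·37) = (7−1)·(37−1) = 6·36 = 216 = 2^3 · 3^3.
Divisors of 216: 1, 2, 3, 4, 6, 8, 9, 12, 18, 24, 27, 36, 54, 72, 108, 216.
Check 23^d mod 259 for each divisor in increasing order:
23^1 ≡ 23 (mod 259)
23^2 ≡ 11 (mod 259)
23^3 ≡ 253 (mod 259)
23^4 ≡ 121 (mod 259)
23^6 ≡ 36 (mod 259)
23^8 ≡ 137 (mod 259)
23^9 ≡ 43 (mod 259)
23^12 ≡ 1 (mod 259) ✓
Thus |⟨23⟩| = ord(23) = 12.
The index is φ(259) / ord(23) = 216 / 12 = 18.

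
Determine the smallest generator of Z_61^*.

φ(61) = 61 − 1 = 60 = 2^2 · 3 · 5.
Test candidates g = 2, 3, … against the prime factors q ∈ {2, 3, 5} of φ(61): g is a generator iff g^(60/q) ≢ 1 for every such q.
g = 2: 2^30 ≡ 60; 2^20 ≡ 47; 2^12 ≡ 9 — none is 1, so 2 is a primitive root.
The smallest primitive root modulo 61 is 2.

2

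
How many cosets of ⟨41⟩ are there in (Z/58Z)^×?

7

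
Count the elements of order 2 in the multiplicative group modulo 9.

1

φ(9) = φ(3^2) = 3·(3−1) = 6 = 2 · 3.
In a cyclic group of order 6, there are φ(d) elements of order d for each divisor d of 6, and zero for non-divisors.
2 | 6, and φ(2) = 2 − 1 = 1.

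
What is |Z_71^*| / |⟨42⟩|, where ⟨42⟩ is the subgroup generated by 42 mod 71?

1

The order of 42 must divide φ(71) = 71 − 1 = 70 = 2 · 5 · 7.
Divisors of 70: 1, 2, 5, 7, 10, 14, 35, 70.
Check 42^d mod 71 for each divisor in increasing order:
42^1 ≡ 42
42^2 ≡ 60
42^5 ≡ 41
42^7 ≡ 46
42^10 ≡ 48
42^14 ≡ 57
42^35 ≡ 70
42^70 ≡ 1
So ord_71(42) = 70, hence |⟨42⟩| = 70.
[(Z/71Z)^× : ⟨42⟩] = 70/70 = 1.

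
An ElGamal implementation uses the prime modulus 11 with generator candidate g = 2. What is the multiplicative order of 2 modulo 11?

Since 2 ∈ (Z/11Z)^×, its order divides φ(11) = 11 − 1 = 10 = 2 · 5.
Divisors of 10: 1, 2, 5, 10.
Compute 2^d (mod 11) for the divisors d until we hit 1:
2^1 ≡ 2
2^2 ≡ 4
2^5 ≡ 10
2^10 ≡ 1
The smallest such exponent is 10, so the order of 2 is 10.

10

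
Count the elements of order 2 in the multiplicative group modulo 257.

1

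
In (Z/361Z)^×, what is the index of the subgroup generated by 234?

38

Since 234 ∈ (Z/361Z)^×, its order divides φ(361) = φ(19^2) = 19·(19−1) = 342 = 2 · 3^2 · 19.
Divisors of 342: 1, 2, 3, 6, 9, 18, 19, 38, 57, 114, 171, 342.
Check 234^d mod 361 for each divisor in increasing order:
234^1 ≡ 234 (mod 361)
234^2 ≡ 245 (mod 361)
234^3 ≡ 292 (mod 361)
234^6 ≡ 68 (mod 361)
234^9 ≡ 1 (mod 361) ✓
So ord_361(234) = 9, hence |⟨234⟩| = 9.
[(Z/361Z)^× : ⟨234⟩] = 342/9 = 38.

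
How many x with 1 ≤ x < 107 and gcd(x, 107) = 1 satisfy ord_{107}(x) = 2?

φ(107) = 107 − 1 = 106 = 2 · 53.
(Z/107Z)^× is cyclic (|G| = 106); a cyclic group of order m has exactly φ(d) elements of each order d | m, and none otherwise.
2 | 106, and φ(2) = 2 − 1 = 1.

1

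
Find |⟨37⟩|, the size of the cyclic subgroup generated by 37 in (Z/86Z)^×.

By Lagrange's theorem, ord_86(37) divides φ(86) = φ(2)·φ(43) = 1·42 = 42 = 2 · 3 · 7.
Divisors of 42: 1, 2, 3, 6, 7, 14, 21, 42.
Evaluate successive powers at the divisors of 42:
37^1 ≡ 37
37^2 ≡ 79
37^3 ≡ 85
37^6 ≡ 1
Hence ord(37) = 6.

6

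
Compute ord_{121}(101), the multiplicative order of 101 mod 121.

110

Since 101 ∈ (Z/121Z)^×, its order divides φ(121) = φ(11^2) = 11·(11−1) = 110 = 2 · 5 · 11.
Divisors of 110: 1, 2, 5, 10, 11, 22, 55, 110.
Evaluate successive powers at the divisors of 110:
101^1 ≡ 101
101^2 ≡ 37
101^5 ≡ 87
101^10 ≡ 67
101^11 ≡ 112
101^22 ≡ 81
101^55 ≡ 120
101^110 ≡ 1
The smallest such exponent is 110, so the order of 101 is 110.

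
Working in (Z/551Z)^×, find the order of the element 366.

Since 366 ∈ (Z/551Z)^×, its order divides φ(551) = φ(19·29) = (19−1)·(29−1) = 18·28 = 504 = 2^3 · 3^2 · 7.
Divisors of 504: 1, 2, 3, 4, 6, 7, 8, 9, 12, 14, 18, 21, 24, 28, 36, 42, 56, 63, 72, 84, 126, 168, 252, 504.
Evaluate successive powers at the divisors of 504:
366^1 ≡ 366
366^2 ≡ 63
366^3 ≡ 467
366^4 ≡ 112
366^6 ≡ 444
366^7 ≡ 510
366^8 ≡ 422
366^9 ≡ 172
366^12 ≡ 429
366^14 ≡ 28
366^18 ≡ 381
366^21 ≡ 505
366^24 ≡ 7
366^28 ≡ 233
366^36 ≡ 248
366^42 ≡ 463
366^56 ≡ 291
366^63 ≡ 191
366^72 ≡ 343
366^84 ≡ 30
366^126 ≡ 115
366^168 ≡ 349
366^252 ≡ 1
Therefore the multiplicative order of 366 modulo 551 is 252.

252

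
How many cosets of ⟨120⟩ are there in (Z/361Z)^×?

2

ord(120) | φ(361) = φ(19^2) = 19·(19−1) = 342 = 2 · 3^2 · 19.
Divisors of 342: 1, 2, 3, 6, 9, 18, 19, 38, 57, 114, 171, 342.
Evaluate successive powers at the divisors of 342:
120^1 ≡ 120 (mod 361)
120^2 ≡ 321 (mod 361)
120^3 ≡ 254 (mod 361)
120^6 ≡ 258 (mod 361)
120^9 ≡ 191 (mod 361)
120^18 ≡ 20 (mod 361)
120^19 ≡ 234 (mod 361)
120^38 ≡ 245 (mod 361)
120^57 ≡ 292 (mod 361)
120^114 ≡ 68 (mod 361)
120^171 ≡ 1 (mod 361) ✓
So ord_361(120) = 171, hence |⟨120⟩| = 171.
The index is φ(361) / ord(120) = 342 / 171 = 2.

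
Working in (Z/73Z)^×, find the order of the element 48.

36

ord(48) | φ(73) = 73 − 1 = 72 = 2^3 · 3^2.
Divisors of 72: 1, 2, 3, 4, 6, 8, 9, 12, 18, 24, 36, 72.
Test each divisor d:
48^1 ≡ 48
48^2 ≡ 41
48^3 ≡ 70
48^4 ≡ 2
48^6 ≡ 9
48^8 ≡ 4
48^9 ≡ 46
48^12 ≡ 8
48^18 ≡ 72
48^24 ≡ 64
48^36 ≡ 1
Hence ord(48) = 36.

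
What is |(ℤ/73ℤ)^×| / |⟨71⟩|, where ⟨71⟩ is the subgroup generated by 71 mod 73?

4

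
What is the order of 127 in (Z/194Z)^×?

32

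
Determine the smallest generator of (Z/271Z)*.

6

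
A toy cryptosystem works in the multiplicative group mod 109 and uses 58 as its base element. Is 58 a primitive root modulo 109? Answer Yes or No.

Yes

φ(109) = 109 − 1 = 108 = 2^2 · 3^3.
Test 58^(108/q) mod 109 for each prime factor q of 108:
58^54 ≡ 108 (mod 109)  [q = 2: ≢ 1 ✓]
58^36 ≡ 63 (mod 109)  [q = 3: ≢ 1 ✓]
None equal 1, so ord_109(58) = 108: 58 is a primitive root.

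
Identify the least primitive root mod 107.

2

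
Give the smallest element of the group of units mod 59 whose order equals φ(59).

2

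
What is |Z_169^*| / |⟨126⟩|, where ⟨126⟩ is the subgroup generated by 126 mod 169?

The order of 126 must divide φ(169) = φ(13^2) = 13·(13−1) = 156 = 2^2 · 3 · 13.
Divisors of 156: 1, 2, 3, 4, 6, 12, 13, 26, 39, 52, 78, 156.
Check 126^d mod 169 for each divisor in increasing order:
126^1 ≡ 126 (mod 169)
126^2 ≡ 159 (mod 169)
126^3 ≡ 92 (mod 169)
126^4 ≡ 100 (mod 169)
126^6 ≡ 14 (mod 169)
126^12 ≡ 27 (mod 169)
126^13 ≡ 22 (mod 169)
126^26 ≡ 146 (mod 169)
126^39 ≡ 1 (mod 169) ✓
The order of 126 is 39, so the subgroup it generates has 39 elements.
The index is φ(169) / ord(126) = 156 / 39 = 4.

4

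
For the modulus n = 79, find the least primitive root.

φ(79) = 79 − 1 = 78 = 2 · 3 · 13.
g is a primitive root iff g^(78/q) ≢ 1 (mod 79) for each prime q ∈ {2, 3, 13}.
g = 2: 2^39 ≡ 1 — hits 1, so not a primitive root.
g = 3: 3^39 ≡ 78; 3^26 ≡ 23; 3^6 ≡ 18 — none is 1, so 3 is a primitive root.
So 3 is the smallest generator of (Z/79Z)^×.

3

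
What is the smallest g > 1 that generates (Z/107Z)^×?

φ(107) = 107 − 1 = 106 = 2 · 53.
g is a primitive root iff g^(106/q) ≢ 1 (mod 107) for each prime q ∈ {2, 53}.
g = 2: 2^53 ≡ 106; 2^2 ≡ 4 — none is 1, so 2 is a primitive root.
The smallest primitive root modulo 107 is 2.

2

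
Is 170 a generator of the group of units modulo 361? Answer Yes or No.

No

φ(361) = φ(19^2) = 19·(19−1) = 342 = 2 · 3^2 · 19.
170 is a primitive root mod 361 iff 170^(φ(361)/q) ≢ 1 for every prime q | φ(361), i.e. q ∈ {2, 3, 19}.
170^171 ≡ 360 (mod 361)  [q = 2: ≢ 1 ✓]
170^114 ≡ 1 (mod 361)  [q = 3: ≡ 1 ✗]
170^18 ≡ 172 (mod 361)  [q = 19: ≢ 1 ✓]
170^114 ≡ 1 shows ord(170) | 114, strictly less than φ(361); not a primitive root.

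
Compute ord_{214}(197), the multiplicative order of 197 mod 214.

ord(197) | φ(214) = φ(2)·φ(107) = 1·106 = 106 = 2 · 53.
Divisors of 106: 1, 2, 53, 106.
Compute 197^d (mod 214) for the divisors d until we hit 1:
197^1 ≡ 197 (mod 214)
197^2 ≡ 75 (mod 214)
197^53 ≡ 1 (mod 214) ✓
Hence ord(197) = 53.

53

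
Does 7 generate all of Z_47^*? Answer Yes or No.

No

φ(47) = 47 − 1 = 46 = 2 · 23.
An element g generates (Z/47Z)^× iff g^(46/q) ≢ 1 (mod 47) for each prime q ∈ {2, 23}.
7^23 ≡ 1 (mod 47)  [q = 2: ≡ 1 ✗]
7^2 ≡ 2 (mod 47)  [q = 23: ≢ 1 ✓]
7^23 ≡ 1 shows ord(7) | 23, strictly less than φ(47); not a primitive root.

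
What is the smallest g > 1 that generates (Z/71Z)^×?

φ(71) = 71 − 1 = 70 = 2 · 5 · 7.
Test candidates g = 2, 3, … against the prime factors q ∈ {2, 5, 7} of φ(71): g is a generator iff g^(70/q) ≢ 1 for every such q.
g = 2: 2^35 ≡ 1 — hits 1, so not a primitive root.
g = 3: 3^35 ≡ 1 — hits 1, so not a primitive root.
g = 4: 4^35 ≡ 1 — hits 1, so not a primitive root.
g = 5: 5^35 ≡ 1 — hits 1, so not a primitive root.
g = 6: 6^35 ≡ 1 — hits 1, so not a primitive root.
g = 7: 7^35 ≡ 70; 7^14 ≡ 54; 7^10 ≡ 45 — none is 1, so 7 is a primitive root.
The smallest primitive root modulo 71 is 7.

7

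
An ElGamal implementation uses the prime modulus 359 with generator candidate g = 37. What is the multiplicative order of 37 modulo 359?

By Lagrange's theorem, ord_359(37) divides φ(359) = 359 − 1 = 358 = 2 · 179.
Divisors of 358: 1, 2, 179, 358.
Check 37^d mod 359 for each divisor in increasing order:
37^1 ≡ 37 (mod 359)
37^2 ≡ 292 (mod 359)
37^179 ≡ 1 (mod 359) ✓
The smallest such exponent is 179, so the order of 37 is 179.

179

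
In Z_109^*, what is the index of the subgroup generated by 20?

2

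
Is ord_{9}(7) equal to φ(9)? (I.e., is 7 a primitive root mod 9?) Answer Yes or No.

No

φ(9) = φ(3^2) = 3·(3−1) = 6 = 2 · 3.
7 is a primitive root mod 9 iff 7^(φ(9)/q) ≢ 1 for every prime q | φ(9), i.e. q ∈ {2, 3}.
7^3 ≡ 1 (mod 9)  [q = 2: ≡ 1 ✗]
7^2 ≡ 4 (mod 9)  [q = 3: ≢ 1 ✓]
The check at q = 2 fails, so 7 generates a proper subgroup.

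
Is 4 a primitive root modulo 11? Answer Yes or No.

No

φ(11) = 11 − 1 = 10 = 2 · 5.
4 is a primitive root mod 11 iff 4^(φ(11)/q) ≢ 1 for every prime q | φ(11), i.e. q ∈ {2, 5}.
4^5 ≡ 1 (mod 11)  [q = 2: ≡ 1 ✗]
4^2 ≡ 5 (mod 11)  [q = 5: ≢ 1 ✓]
The check at q = 2 fails, so 4 generates a proper subgroup.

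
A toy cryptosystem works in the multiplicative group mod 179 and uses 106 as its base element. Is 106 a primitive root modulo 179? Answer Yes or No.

No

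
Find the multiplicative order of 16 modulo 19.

9

ord(16) | φ(19) = 19 − 1 = 18 = 2 · 3^2.
Divisors of 18: 1, 2, 3, 6, 9, 18.
Evaluate successive powers at the divisors of 18:
16^1 ≡ 16
16^2 ≡ 9
16^3 ≡ 11
16^6 ≡ 7
16^9 ≡ 1
Therefore the multiplicative order of 16 modulo 19 is 9.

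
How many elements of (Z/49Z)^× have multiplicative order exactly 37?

0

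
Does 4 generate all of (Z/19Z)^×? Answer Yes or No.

No

φ(19) = 19 − 1 = 18 = 2 · 3^2.
An element g generates (Z/19Z)^× iff g^(18/q) ≢ 1 (mod 19) for each prime q ∈ {2, 3}.
4^9 ≡ 1 (mod 19)  [q = 2: ≡ 1 ✗]
4^6 ≡ 11 (mod 19)  [q = 3: ≢ 1 ✓]
4^9 ≡ 1 shows ord(4) | 9, strictly less than φ(19); not a primitive root.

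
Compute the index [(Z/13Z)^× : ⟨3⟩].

The order of 3 must divide φ(13) = 13 − 1 = 12 = 2^2 · 3.
Divisors of 12: 1, 2, 3, 4, 6, 12.
Check 3^d mod 13 for each divisor in increasing order:
3^1 ≡ 3 (mod 13)
3^2 ≡ 9 (mod 13)
3^3 ≡ 1 (mod 13) ✓
The order of 3 is 3, so the subgroup it generates has 3 elements.
Index = |(Z/13Z)^×| / |⟨3⟩| = 12 / 3 = 4.

4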